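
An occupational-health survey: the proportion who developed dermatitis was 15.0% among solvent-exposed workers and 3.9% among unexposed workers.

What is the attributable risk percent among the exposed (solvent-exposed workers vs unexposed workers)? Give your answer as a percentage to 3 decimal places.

AR% = (0.15000 − 0.03900) / 0.15000 = 0.7400 → 74.000%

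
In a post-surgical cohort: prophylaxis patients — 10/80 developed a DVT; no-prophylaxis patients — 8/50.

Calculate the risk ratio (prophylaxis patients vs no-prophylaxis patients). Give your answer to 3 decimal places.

0.781

risk, prophylaxis patients = 10/80 = 0.1250
risk, no-prophylaxis patients = 8/50 = 0.1600
RR = 0.1250 / 0.1600 = 0.781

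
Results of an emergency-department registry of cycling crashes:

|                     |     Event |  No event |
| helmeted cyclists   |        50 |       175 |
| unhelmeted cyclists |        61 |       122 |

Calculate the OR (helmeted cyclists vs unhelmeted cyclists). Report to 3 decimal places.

OR = (50 × 122) / (175 × 61) = 6100/10675 ≈ 0.571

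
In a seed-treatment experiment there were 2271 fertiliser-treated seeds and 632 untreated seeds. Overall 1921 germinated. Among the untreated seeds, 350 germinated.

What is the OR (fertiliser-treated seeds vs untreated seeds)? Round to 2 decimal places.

1.81

fertiliser-treated seeds with the outcome: 1921 − 350 = 1571
fertiliser-treated seeds without the outcome: 2271 − 1571 = 700
untreated seeds without the outcome: 632 − 350 = 282
odds, fertiliser-treated seeds = 1571/700 = 2.2443
odds, untreated seeds = 350/282 = 1.2411
OR = 2.2443 / 1.2411 = 1.81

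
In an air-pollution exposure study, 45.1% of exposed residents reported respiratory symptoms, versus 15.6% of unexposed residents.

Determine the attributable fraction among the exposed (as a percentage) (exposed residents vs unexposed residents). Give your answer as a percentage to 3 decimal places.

AR% = (0.4510 − 0.1560) / 0.4510 = 0.6541 → 65.410%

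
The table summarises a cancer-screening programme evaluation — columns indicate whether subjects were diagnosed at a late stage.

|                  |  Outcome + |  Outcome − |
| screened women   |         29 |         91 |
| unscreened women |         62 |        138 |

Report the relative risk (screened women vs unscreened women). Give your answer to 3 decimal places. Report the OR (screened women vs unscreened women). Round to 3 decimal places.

risk, screened women = 29/120 = 0.2417
risk, unscreened women = 62/200 = 0.3100
RR = 0.2417 / 0.3100 = 0.780
OR = (29 × 138) / (91 × 62) = 4002/5642 ≈ 0.709

RR = 0.780; OR = 0.709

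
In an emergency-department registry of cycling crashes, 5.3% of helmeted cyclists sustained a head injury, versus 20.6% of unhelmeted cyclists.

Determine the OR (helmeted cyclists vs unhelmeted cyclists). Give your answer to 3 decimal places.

odds, helmeted cyclists = 0.0530/0.9470 = 0.0560
odds, unhelmeted cyclists = 0.2060/0.7940 = 0.2594
OR = 0.0560 / 0.2594 = 0.216

OR ≈ 0.216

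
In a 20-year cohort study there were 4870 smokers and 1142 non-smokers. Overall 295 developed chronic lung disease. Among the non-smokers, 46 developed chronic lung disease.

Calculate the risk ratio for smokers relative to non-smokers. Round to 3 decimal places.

RR = 1.269

smokers with the outcome: 295 − 46 = 249
smokers without the outcome: 4870 − 249 = 4621
non-smokers without the outcome: 1142 − 46 = 1096
risk, smokers = 249/4870 = 0.05113
risk, non-smokers = 46/1142 = 0.04028
RR = 0.05113 / 0.04028 = 1.269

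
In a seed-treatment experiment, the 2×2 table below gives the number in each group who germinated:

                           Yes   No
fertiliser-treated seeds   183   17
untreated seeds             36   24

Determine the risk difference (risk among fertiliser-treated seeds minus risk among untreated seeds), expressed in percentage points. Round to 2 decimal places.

31.50

risk, fertiliser-treated seeds = 183/200 = 0.9150
risk, untreated seeds = 36/60 = 0.6000
risk difference = 0.9150 − 0.6000 = 0.3150 → 31.50 percentage points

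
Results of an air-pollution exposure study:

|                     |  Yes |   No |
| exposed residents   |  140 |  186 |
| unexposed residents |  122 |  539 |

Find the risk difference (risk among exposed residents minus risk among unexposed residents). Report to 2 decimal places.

risk, exposed residents = 140/326 = 0.4294
risk, unexposed residents = 122/661 = 0.1846
risk difference = 0.4294 − 0.1846 = 0.24

0.24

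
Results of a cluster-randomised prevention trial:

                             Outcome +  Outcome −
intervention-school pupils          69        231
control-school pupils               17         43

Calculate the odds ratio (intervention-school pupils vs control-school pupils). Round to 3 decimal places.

odds, intervention-school pupils = 69/231 = 0.2987
odds, control-school pupils = 17/43 = 0.3953
OR = 0.2987 / 0.3953 = 0.756

0.756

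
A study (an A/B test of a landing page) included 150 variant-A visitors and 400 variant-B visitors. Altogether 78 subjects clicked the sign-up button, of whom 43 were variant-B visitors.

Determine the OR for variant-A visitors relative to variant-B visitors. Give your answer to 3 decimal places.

OR: 2.527

variant-A visitors with the outcome: 78 − 43 = 35
variant-A visitors without the outcome: 150 − 35 = 115
variant-B visitors without the outcome: 400 − 43 = 357
OR = (35 × 357) / (115 × 43) = 12495/4945 ≈ 2.527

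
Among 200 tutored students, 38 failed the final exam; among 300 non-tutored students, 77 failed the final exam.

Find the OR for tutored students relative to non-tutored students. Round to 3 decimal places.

OR = (38 × 223) / (162 × 77) = 8474/12474 ≈ 0.679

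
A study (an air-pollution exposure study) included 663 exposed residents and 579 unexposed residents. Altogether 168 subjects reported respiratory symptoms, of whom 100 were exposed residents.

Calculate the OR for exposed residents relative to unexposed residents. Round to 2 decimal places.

OR = 1.33

exposed residents without the outcome: 663 − 100 = 563
unexposed residents with the outcome: 168 − 100 = 68
unexposed residents without the outcome: 579 − 68 = 511
odds, exposed residents = 100/563 = 0.1776
odds, unexposed residents = 68/511 = 0.1331
OR = 0.1776 / 0.1331 = 1.33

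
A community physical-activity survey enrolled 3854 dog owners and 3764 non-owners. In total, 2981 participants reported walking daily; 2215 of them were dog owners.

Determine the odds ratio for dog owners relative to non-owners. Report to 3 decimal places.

5.289

dog owners without the outcome: 3854 − 2215 = 1639
non-owners with the outcome: 2981 − 2215 = 766
non-owners without the outcome: 3764 − 766 = 2998
OR = (2215 × 2998) / (1639 × 766) = 6640570/1255474 ≈ 5.289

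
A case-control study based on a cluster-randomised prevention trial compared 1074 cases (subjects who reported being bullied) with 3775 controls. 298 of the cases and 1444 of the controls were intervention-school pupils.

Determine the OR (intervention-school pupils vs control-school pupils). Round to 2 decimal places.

OR = (298 × 2331) / (1444 × 776) = 694638/1120544 ≈ 0.62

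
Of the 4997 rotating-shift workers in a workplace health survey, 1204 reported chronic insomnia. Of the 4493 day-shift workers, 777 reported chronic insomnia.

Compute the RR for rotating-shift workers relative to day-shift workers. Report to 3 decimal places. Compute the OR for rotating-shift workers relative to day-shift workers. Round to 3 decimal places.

risk, rotating-shift workers = 1204/4997 = 0.2409
risk, day-shift workers = 777/4493 = 0.1729
RR = 0.2409 / 0.1729 = 1.393
odds, rotating-shift workers = 1204/3793 = 0.3174
odds, day-shift workers = 777/3716 = 0.2091
OR = 0.3174 / 0.2091 = 1.518

RR = 1.393; OR = 1.518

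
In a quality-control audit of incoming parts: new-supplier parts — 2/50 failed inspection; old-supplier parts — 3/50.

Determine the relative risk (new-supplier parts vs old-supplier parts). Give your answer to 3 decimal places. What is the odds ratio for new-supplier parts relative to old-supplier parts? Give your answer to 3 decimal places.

risk, new-supplier parts = 2/50 = 0.04000
risk, old-supplier parts = 3/50 = 0.06000
RR = 0.04000 / 0.06000 = 0.667
OR = (2 × 47) / (48 × 3) = 94/144 ≈ 0.653

RR = 0.667; OR = 0.653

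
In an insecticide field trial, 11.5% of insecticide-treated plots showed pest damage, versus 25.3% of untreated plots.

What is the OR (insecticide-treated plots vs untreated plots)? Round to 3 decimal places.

OR = 0.384

odds, insecticide-treated plots = 0.1150/0.8850 = 0.1299
odds, untreated plots = 0.2530/0.7470 = 0.3387
OR = 0.1299 / 0.3387 = 0.384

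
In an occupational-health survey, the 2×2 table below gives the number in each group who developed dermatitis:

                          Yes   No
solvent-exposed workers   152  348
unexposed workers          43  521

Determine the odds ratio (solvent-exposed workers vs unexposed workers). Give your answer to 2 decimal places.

OR: 5.29

odds, solvent-exposed workers = 152/348 = 0.4368
odds, unexposed workers = 43/521 = 0.0825
OR = 0.4368 / 0.0825 = 5.29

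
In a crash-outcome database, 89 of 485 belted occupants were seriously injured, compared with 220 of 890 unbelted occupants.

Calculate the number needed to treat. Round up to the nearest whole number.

risk, belted occupants = 89/485 = 0.183505
risk, unbelted occupants = 220/890 = 0.247191
absolute risk difference = 0.063686
1 / 0.063686 = 15.702 → round up → 16

16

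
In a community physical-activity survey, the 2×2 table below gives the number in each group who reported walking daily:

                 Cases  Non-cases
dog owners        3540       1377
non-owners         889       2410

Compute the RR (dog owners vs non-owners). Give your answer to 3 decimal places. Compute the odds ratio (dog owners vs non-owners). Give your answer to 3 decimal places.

risk, dog owners = 3540/4917 = 0.7200
risk, non-owners = 889/3299 = 0.2695
RR = 0.7200 / 0.2695 = 2.672
odds, dog owners = 3540/1377 = 2.5708
odds, non-owners = 889/2410 = 0.3689
OR = 2.5708 / 0.3689 = 6.969

RR = 2.672; OR = 6.969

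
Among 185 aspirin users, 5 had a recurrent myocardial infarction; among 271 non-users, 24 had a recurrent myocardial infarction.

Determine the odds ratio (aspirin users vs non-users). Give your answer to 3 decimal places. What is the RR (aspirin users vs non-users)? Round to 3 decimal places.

OR = (5 × 247) / (180 × 24) = 1235/4320 ≈ 0.286
risk, aspirin users = 5/185 = 0.02703
risk, non-users = 24/271 = 0.08856
RR = 0.02703 / 0.08856 = 0.305

OR = 0.286; RR = 0.305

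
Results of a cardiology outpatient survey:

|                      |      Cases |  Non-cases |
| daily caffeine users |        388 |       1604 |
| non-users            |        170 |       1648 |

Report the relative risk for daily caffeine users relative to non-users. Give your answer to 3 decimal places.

2.083

risk, daily caffeine users = 388/1992 = 0.1948
risk, non-users = 170/1818 = 0.0935
RR = 0.1948 / 0.0935 = 2.083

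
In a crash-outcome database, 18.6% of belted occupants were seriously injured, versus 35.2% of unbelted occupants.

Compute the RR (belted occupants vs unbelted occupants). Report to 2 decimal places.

RR = 0.1860 / 0.3520 = 0.53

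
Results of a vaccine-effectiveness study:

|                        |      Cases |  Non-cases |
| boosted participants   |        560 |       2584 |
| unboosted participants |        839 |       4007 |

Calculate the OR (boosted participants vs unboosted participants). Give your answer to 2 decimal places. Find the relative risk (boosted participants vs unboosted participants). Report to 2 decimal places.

OR = 1.04; RR = 1.03

OR = (560 × 4007) / (2584 × 839) = 2243920/2167976 ≈ 1.04
risk, boosted participants = 560/3144 = 0.1781
risk, unboosted participants = 839/4846 = 0.1731
RR = 0.1781 / 0.1731 = 1.03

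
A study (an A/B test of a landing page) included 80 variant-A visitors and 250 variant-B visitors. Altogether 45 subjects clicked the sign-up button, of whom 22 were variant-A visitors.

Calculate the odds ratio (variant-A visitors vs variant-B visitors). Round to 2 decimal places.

variant-A visitors without the outcome: 80 − 22 = 58
variant-B visitors with the outcome: 45 − 22 = 23
variant-B visitors without the outcome: 250 − 23 = 227
OR = (22 × 227) / (58 × 23) = 4994/1334 ≈ 3.74

OR: 3.74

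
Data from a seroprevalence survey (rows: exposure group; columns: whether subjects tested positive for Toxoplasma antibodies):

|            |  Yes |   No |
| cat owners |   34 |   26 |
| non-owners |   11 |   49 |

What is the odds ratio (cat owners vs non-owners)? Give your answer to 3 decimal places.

OR = (34 × 49) / (26 × 11) = 1666/286 ≈ 5.825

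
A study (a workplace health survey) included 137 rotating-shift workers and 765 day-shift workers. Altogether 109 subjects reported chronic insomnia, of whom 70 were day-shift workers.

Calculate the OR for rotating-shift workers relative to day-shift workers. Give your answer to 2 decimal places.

rotating-shift workers with the outcome: 109 − 70 = 39
rotating-shift workers without the outcome: 137 − 39 = 98
day-shift workers without the outcome: 765 − 70 = 695
OR = (39 × 695) / (98 × 70) = 27105/6860 ≈ 3.95

OR: 3.95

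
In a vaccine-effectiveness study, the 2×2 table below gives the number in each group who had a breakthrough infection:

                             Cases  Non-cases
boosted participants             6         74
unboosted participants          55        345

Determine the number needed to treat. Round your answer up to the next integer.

risk, boosted participants = 6/80 = 0.075000
risk, unboosted participants = 55/400 = 0.137500
absolute risk difference = 0.062500
1 / 0.062500 = 16.000 → round up → 16

NNT ≈ 16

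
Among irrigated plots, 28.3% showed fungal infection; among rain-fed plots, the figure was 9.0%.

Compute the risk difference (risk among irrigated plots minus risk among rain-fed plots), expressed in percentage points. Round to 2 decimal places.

RD ≈ 19.30

risk difference = 0.2830 − 0.0900 = 0.1930 → 19.30 percentage points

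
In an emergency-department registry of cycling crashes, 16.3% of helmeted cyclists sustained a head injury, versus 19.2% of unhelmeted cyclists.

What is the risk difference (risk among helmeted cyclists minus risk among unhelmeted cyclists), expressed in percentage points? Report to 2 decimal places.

RD ≈ -2.90

risk difference = 0.1630 − 0.1920 = -0.0290 → -2.90 percentage points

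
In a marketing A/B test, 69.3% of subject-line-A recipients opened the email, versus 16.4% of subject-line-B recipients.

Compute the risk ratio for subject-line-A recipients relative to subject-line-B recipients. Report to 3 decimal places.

RR = 0.6930 / 0.1640 = 4.226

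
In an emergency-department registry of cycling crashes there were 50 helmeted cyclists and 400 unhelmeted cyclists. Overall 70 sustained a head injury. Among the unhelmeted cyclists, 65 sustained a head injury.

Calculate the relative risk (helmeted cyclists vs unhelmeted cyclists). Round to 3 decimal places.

helmeted cyclists with the outcome: 70 − 65 = 5
helmeted cyclists without the outcome: 50 − 5 = 45
unhelmeted cyclists without the outcome: 400 − 65 = 335
risk, helmeted cyclists = 5/50 = 0.1000
risk, unhelmeted cyclists = 65/400 = 0.1625
RR = 0.1000 / 0.1625 = 0.615

0.615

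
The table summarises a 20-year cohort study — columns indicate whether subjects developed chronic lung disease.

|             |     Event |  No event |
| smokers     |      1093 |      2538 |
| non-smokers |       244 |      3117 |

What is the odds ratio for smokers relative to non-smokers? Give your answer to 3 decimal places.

OR ≈ 5.501

odds, smokers = 1093/2538 = 0.4307
odds, non-smokers = 244/3117 = 0.0783
OR = 0.4307 / 0.0783 = 5.501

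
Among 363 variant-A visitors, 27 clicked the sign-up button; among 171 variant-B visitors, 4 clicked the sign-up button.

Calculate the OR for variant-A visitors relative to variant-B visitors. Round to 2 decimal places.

OR = (27 × 167) / (336 × 4) = 4509/1344 ≈ 3.35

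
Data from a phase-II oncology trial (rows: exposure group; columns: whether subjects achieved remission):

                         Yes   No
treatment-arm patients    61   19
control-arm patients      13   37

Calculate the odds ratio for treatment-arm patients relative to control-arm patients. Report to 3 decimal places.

OR = (61 × 37) / (19 × 13) = 2257/247 ≈ 9.138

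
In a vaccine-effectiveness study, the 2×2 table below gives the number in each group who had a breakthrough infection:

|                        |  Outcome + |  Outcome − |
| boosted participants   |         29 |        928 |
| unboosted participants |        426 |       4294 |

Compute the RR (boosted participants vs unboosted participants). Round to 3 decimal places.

risk, boosted participants = 29/957 = 0.03030
risk, unboosted participants = 426/4720 = 0.09025
RR = 0.03030 / 0.09025 = 0.336

0.336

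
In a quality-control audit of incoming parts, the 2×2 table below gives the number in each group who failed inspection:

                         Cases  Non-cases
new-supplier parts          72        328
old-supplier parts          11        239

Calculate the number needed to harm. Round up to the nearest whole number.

risk, new-supplier parts = 72/400 = 0.180000
risk, old-supplier parts = 11/250 = 0.044000
absolute risk difference = 0.136000
1 / 0.136000 = 7.353 → round up → 8

8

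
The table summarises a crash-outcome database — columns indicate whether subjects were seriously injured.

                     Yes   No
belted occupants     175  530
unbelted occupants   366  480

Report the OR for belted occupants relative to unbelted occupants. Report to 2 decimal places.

OR = (175 × 480) / (530 × 366) = 84000/193980 ≈ 0.43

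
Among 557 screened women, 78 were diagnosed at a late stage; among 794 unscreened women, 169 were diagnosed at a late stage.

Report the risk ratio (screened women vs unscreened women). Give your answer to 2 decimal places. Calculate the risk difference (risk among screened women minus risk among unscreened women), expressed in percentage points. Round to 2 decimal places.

RR = 0.66; RD = -7.28

risk, screened women = 78/557 = 0.1400
risk, unscreened women = 169/794 = 0.2128
RR = 0.1400 / 0.2128 = 0.66
risk difference = 0.1400 − 0.2128 = -0.0728 → -7.28 percentage points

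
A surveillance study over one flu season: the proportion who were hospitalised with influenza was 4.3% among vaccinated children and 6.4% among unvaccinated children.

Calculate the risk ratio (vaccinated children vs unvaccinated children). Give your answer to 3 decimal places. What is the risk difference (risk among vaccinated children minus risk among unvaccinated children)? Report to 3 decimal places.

RR = 0.04300 / 0.06400 = 0.672
risk difference = 0.04300 − 0.06400 = -0.021

RR = 0.672; RD = -0.021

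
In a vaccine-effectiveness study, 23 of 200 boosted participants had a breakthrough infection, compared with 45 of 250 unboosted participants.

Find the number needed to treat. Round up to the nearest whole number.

risk, boosted participants = 23/200 = 0.115000
risk, unboosted participants = 45/250 = 0.180000
absolute risk difference = 0.065000
1 / 0.065000 = 15.385 → round up → 16

16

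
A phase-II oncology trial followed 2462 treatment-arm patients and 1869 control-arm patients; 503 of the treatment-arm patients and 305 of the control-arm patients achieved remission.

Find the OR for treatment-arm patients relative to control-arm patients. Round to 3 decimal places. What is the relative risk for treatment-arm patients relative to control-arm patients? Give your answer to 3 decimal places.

OR = 1.317; RR = 1.252

OR = (503 × 1564) / (1959 × 305) = 786692/597495 ≈ 1.317
risk, treatment-arm patients = 503/2462 = 0.2043
risk, control-arm patients = 305/1869 = 0.1632
RR = 0.2043 / 0.1632 = 1.252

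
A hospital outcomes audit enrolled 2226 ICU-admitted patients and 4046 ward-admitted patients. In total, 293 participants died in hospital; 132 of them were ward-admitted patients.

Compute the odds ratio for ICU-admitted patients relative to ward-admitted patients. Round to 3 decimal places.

ICU-admitted patients with the outcome: 293 − 132 = 161
ICU-admitted patients without the outcome: 2226 − 161 = 2065
ward-admitted patients without the outcome: 4046 − 132 = 3914
OR = (161 × 3914) / (2065 × 132) = 630154/272580 ≈ 2.312

OR: 2.312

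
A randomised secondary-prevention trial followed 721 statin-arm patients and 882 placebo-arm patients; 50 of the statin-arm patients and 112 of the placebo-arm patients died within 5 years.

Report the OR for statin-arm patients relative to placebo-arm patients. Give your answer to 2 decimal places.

odds, statin-arm patients = 50/671 = 0.0745
odds, placebo-arm patients = 112/770 = 0.1455
OR = 0.0745 / 0.1455 = 0.51

OR ≈ 0.51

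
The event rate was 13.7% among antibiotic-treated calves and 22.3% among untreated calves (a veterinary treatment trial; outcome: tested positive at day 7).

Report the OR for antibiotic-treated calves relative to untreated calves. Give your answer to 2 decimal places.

OR: 0.55

odds, antibiotic-treated calves = 0.1370/0.8630 = 0.1587
odds, untreated calves = 0.2230/0.7770 = 0.2870
OR = 0.1587 / 0.2870 = 0.55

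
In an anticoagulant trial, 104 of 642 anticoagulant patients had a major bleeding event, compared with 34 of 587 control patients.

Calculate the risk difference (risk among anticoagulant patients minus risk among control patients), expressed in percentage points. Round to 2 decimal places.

risk, anticoagulant patients = 104/642 = 0.1620
risk, control patients = 34/587 = 0.0579
risk difference = 0.1620 − 0.0579 = 0.1041 → 10.41 percentage points

RD = 10.41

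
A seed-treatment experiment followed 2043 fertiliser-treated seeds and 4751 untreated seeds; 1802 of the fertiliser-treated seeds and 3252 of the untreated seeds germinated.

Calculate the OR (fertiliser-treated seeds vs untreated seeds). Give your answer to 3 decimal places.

OR = (1802 × 1499) / (241 × 3252) = 2701198/783732 ≈ 3.447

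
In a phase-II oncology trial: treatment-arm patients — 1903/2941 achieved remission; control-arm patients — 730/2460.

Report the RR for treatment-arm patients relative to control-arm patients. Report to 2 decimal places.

RR ≈ 2.18

risk, treatment-arm patients = 1903/2941 = 0.6471
risk, control-arm patients = 730/2460 = 0.2967
RR = 0.6471 / 0.2967 = 2.18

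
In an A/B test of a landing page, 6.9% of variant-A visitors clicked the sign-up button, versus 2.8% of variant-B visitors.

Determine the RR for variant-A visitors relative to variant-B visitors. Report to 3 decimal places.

RR = 0.06900 / 0.02800 = 2.464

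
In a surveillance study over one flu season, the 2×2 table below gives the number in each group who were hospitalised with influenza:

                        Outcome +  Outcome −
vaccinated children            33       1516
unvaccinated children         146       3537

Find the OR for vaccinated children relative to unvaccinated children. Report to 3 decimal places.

OR = (33 × 3537) / (1516 × 146) = 116721/221336 ≈ 0.527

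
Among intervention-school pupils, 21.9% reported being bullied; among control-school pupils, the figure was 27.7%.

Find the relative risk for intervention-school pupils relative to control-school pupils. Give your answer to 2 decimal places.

RR = 0.2190 / 0.2770 = 0.79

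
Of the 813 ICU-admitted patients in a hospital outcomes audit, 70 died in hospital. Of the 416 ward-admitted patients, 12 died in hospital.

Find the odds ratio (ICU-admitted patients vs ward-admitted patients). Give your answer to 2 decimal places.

odds, ICU-admitted patients = 70/743 = 0.09421
odds, ward-admitted patients = 12/404 = 0.02970
OR = 0.09421 / 0.02970 = 3.17

OR = 3.17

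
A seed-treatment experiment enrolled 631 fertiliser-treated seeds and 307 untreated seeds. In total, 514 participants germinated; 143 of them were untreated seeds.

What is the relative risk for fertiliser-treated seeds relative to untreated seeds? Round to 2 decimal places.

1.26

fertiliser-treated seeds with the outcome: 514 − 143 = 371
fertiliser-treated seeds without the outcome: 631 − 371 = 260
untreated seeds without the outcome: 307 − 143 = 164
risk, fertiliser-treated seeds = 371/631 = 0.5880
risk, untreated seeds = 143/307 = 0.4658
RR = 0.5880 / 0.4658 = 1.26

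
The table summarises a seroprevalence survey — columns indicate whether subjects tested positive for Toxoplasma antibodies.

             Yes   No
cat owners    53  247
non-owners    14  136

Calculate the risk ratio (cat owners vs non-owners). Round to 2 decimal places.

RR = 1.89

risk, cat owners = 53/300 = 0.1767
risk, non-owners = 14/150 = 0.0933
RR = 0.1767 / 0.0933 = 1.89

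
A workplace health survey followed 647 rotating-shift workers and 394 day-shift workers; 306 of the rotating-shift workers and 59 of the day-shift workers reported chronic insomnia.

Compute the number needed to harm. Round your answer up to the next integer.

NNH ≈ 4

risk, rotating-shift workers = 306/647 = 0.472952
risk, day-shift workers = 59/394 = 0.149746
absolute risk difference = 0.323206
1 / 0.323206 = 3.094 → round up → 4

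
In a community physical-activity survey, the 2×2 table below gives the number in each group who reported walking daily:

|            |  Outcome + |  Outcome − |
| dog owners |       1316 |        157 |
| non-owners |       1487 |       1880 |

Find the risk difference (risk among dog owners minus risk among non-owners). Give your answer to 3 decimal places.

risk, dog owners = 1316/1473 = 0.8934
risk, non-owners = 1487/3367 = 0.4416
risk difference = 0.8934 − 0.4416 = 0.452

0.452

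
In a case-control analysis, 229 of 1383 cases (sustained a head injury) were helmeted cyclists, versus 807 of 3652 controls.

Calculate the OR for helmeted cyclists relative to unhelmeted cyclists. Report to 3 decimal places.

OR = (229 × 2845) / (807 × 1154) = 651505/931278 ≈ 0.700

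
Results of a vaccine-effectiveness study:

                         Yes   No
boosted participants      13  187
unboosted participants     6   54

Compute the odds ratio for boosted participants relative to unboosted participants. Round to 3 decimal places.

OR = (13 × 54) / (187 × 6) = 702/1122 ≈ 0.626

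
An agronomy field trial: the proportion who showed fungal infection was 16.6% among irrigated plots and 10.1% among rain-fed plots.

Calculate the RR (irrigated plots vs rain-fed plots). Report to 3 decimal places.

RR = 0.1660 / 0.1010 = 1.644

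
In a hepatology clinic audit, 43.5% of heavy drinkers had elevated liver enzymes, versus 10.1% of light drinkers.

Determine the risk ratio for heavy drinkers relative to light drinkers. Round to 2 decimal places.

RR = 0.4350 / 0.1010 = 4.31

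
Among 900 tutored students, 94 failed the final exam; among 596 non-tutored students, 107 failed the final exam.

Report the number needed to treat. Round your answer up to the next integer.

14

risk, tutored students = 94/900 = 0.104444
risk, non-tutored students = 107/596 = 0.179530
absolute risk difference = 0.075086
1 / 0.075086 = 13.318 → round up → 14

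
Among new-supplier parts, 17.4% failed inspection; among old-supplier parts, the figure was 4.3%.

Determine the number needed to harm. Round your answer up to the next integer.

absolute risk difference = 0.131000
1 / 0.131000 = 7.634 → round up → 8

NNH = 8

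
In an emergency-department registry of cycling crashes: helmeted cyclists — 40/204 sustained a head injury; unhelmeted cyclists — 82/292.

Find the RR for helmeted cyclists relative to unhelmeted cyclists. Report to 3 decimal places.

RR ≈ 0.698

risk, helmeted cyclists = 40/204 = 0.1961
risk, unhelmeted cyclists = 82/292 = 0.2808
RR = 0.1961 / 0.2808 = 0.698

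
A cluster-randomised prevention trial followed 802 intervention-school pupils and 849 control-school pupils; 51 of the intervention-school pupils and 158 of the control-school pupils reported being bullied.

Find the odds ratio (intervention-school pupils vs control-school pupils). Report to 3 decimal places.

OR = (51 × 691) / (751 × 158) = 35241/118658 ≈ 0.297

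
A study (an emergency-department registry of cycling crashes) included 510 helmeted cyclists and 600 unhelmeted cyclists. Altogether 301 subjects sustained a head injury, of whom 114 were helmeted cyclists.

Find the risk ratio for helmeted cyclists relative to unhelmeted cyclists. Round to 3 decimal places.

helmeted cyclists without the outcome: 510 − 114 = 396
unhelmeted cyclists with the outcome: 301 − 114 = 187
unhelmeted cyclists without the outcome: 600 − 187 = 413
risk, helmeted cyclists = 114/510 = 0.2235
risk, unhelmeted cyclists = 187/600 = 0.3117
RR = 0.2235 / 0.3117 = 0.717

RR: 0.717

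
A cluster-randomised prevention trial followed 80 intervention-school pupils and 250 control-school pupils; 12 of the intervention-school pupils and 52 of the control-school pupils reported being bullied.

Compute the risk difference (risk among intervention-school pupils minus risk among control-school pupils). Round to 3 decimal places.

risk, intervention-school pupils = 12/80 = 0.1500
risk, control-school pupils = 52/250 = 0.2080
risk difference = 0.1500 − 0.2080 = -0.058

RD = -0.058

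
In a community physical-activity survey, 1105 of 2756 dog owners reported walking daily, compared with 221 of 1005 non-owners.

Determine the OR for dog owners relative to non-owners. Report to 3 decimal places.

OR ≈ 2.374

odds, dog owners = 1105/1651 = 0.6693
odds, non-owners = 221/784 = 0.2819
OR = 0.6693 / 0.2819 = 2.374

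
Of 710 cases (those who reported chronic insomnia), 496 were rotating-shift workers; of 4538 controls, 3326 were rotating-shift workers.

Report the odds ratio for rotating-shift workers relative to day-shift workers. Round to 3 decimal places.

OR = (496 × 1212) / (3326 × 214) = 601152/711764 ≈ 0.845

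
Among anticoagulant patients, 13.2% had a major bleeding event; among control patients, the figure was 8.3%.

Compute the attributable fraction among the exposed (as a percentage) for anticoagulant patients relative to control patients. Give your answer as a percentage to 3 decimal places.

AR% = (0.1320 − 0.0830) / 0.1320 = 0.3712 → 37.121%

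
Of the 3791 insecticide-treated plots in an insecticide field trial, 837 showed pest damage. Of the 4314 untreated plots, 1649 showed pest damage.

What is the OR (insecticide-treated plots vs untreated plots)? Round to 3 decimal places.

OR = (837 × 2665) / (2954 × 1649) = 2230605/4871146 ≈ 0.458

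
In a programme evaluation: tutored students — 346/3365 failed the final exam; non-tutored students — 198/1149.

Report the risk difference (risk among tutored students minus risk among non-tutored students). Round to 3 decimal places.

risk, tutored students = 346/3365 = 0.1028
risk, non-tutored students = 198/1149 = 0.1723
risk difference = 0.1028 − 0.1723 = -0.070

RD ≈ -0.070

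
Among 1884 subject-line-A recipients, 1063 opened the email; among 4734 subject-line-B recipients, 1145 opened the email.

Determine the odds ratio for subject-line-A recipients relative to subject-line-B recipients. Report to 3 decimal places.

OR = (1063 × 3589) / (821 × 1145) = 3815107/940045 ≈ 4.058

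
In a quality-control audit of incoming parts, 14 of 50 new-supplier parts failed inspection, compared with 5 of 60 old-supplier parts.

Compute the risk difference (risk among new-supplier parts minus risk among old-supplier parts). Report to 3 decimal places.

risk, new-supplier parts = 14/50 = 0.2800
risk, old-supplier parts = 5/60 = 0.0833
risk difference = 0.2800 − 0.0833 = 0.197

RD = 0.197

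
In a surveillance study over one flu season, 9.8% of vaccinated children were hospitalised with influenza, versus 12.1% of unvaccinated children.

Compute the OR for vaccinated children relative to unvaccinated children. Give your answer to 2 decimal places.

0.79

odds, vaccinated children = 0.0980/0.9020 = 0.1086
odds, unvaccinated children = 0.1210/0.8790 = 0.1377
OR = 0.1086 / 0.1377 = 0.79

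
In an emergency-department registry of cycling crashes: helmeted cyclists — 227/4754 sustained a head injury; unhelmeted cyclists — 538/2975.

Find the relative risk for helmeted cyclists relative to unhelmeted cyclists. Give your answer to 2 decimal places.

risk, helmeted cyclists = 227/4754 = 0.04775
risk, unhelmeted cyclists = 538/2975 = 0.18084
RR = 0.04775 / 0.18084 = 0.26

RR = 0.26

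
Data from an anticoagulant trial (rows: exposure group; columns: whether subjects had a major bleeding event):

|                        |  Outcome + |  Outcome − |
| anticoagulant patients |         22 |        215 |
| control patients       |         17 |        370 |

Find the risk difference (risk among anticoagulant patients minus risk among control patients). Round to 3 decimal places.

0.049

risk, anticoagulant patients = 22/237 = 0.09283
risk, control patients = 17/387 = 0.04393
risk difference = 0.09283 − 0.04393 = 0.049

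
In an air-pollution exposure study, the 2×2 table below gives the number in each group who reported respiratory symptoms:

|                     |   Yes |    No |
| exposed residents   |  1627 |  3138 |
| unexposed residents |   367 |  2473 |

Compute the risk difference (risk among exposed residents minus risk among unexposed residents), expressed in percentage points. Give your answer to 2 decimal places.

risk, exposed residents = 1627/4765 = 0.3414
risk, unexposed residents = 367/2840 = 0.1292
risk difference = 0.3414 − 0.1292 = 0.2122 → 21.22 percentage points

RD ≈ 21.22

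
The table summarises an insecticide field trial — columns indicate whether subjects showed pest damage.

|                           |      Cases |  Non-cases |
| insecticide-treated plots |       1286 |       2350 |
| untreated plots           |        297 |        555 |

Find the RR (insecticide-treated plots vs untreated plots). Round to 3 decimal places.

1.015

risk, insecticide-treated plots = 1286/3636 = 0.3537
risk, untreated plots = 297/852 = 0.3486
RR = 0.3537 / 0.3486 = 1.015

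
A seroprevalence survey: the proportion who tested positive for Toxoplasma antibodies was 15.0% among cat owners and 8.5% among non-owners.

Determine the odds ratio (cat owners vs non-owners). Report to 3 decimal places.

odds, cat owners = 0.1500/0.8500 = 0.1765
odds, non-owners = 0.0850/0.9150 = 0.0929
OR = 0.1765 / 0.0929 = 1.900

1.900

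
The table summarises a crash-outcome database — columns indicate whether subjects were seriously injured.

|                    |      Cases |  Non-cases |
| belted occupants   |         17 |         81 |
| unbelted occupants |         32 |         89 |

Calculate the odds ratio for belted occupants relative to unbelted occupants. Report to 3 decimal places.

OR = (17 × 89) / (81 × 32) = 1513/2592 ≈ 0.584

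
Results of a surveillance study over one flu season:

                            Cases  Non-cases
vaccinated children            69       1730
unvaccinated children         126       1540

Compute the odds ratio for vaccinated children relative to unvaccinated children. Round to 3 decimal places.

OR = (69 × 1540) / (1730 × 126) = 106260/217980 ≈ 0.487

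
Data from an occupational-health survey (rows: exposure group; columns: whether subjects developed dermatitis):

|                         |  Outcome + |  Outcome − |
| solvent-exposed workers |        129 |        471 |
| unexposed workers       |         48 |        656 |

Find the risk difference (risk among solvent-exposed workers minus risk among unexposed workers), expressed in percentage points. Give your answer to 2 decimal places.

risk, solvent-exposed workers = 129/600 = 0.2150
risk, unexposed workers = 48/704 = 0.0682
risk difference = 0.2150 − 0.0682 = 0.1468 → 14.68 percentage points

RD ≈ 14.68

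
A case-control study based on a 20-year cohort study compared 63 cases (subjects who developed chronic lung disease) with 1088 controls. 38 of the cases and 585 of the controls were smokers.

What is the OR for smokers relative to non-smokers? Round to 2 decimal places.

OR = 1.31

odds, smokers = 38/585 = 0.06496
odds, non-smokers = 25/503 = 0.04970
OR = 0.06496 / 0.04970 = 1.31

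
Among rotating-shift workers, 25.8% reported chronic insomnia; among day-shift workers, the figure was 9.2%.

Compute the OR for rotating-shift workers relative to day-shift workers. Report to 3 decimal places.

odds, rotating-shift workers = 0.2580/0.7420 = 0.3477
odds, day-shift workers = 0.0920/0.9080 = 0.1013
OR = 0.3477 / 0.1013 = 3.432

OR = 3.432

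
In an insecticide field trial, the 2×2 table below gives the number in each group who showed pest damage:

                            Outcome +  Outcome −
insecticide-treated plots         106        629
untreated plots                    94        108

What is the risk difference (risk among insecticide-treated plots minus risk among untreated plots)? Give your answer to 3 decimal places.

risk, insecticide-treated plots = 106/735 = 0.1442
risk, untreated plots = 94/202 = 0.4653
risk difference = 0.1442 − 0.4653 = -0.321

-0.321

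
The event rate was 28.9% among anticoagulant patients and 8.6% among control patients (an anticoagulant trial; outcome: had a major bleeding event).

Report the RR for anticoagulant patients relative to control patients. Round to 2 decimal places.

RR = 0.2890 / 0.0860 = 3.36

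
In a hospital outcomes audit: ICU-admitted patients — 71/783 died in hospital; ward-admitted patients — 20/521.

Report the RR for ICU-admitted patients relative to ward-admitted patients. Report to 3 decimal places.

risk, ICU-admitted patients = 71/783 = 0.09068
risk, ward-admitted patients = 20/521 = 0.03839
RR = 0.09068 / 0.03839 = 2.362

2.362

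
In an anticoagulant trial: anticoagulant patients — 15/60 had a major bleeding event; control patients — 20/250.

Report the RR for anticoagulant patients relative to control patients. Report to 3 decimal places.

RR: 3.125

risk, anticoagulant patients = 15/60 = 0.2500
risk, control patients = 20/250 = 0.0800
RR = 0.2500 / 0.0800 = 3.125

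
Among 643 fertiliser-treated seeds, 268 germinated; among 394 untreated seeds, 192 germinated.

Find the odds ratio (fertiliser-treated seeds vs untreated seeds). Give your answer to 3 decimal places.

OR: 0.752

odds, fertiliser-treated seeds = 268/375 = 0.7147
odds, untreated seeds = 192/202 = 0.9505
OR = 0.7147 / 0.9505 = 0.752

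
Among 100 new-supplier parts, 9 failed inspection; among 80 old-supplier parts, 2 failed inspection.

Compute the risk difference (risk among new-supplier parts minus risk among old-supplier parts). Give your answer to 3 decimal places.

0.065

risk, new-supplier parts = 9/100 = 0.09000
risk, old-supplier parts = 2/80 = 0.02500
risk difference = 0.09000 − 0.02500 = 0.065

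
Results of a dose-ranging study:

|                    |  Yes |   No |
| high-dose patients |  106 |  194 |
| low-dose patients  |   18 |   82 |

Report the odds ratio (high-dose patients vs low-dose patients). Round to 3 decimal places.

OR = (106 × 82) / (194 × 18) = 8692/3492 ≈ 2.489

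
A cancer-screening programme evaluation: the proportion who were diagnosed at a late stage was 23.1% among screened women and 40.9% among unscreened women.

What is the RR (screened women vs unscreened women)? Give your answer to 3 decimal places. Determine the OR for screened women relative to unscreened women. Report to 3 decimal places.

RR = 0.2310 / 0.4090 = 0.565
odds, screened women = 0.2310/0.7690 = 0.3004
odds, unscreened women = 0.4090/0.5910 = 0.6920
OR = 0.3004 / 0.6920 = 0.434

RR = 0.565; OR = 0.434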